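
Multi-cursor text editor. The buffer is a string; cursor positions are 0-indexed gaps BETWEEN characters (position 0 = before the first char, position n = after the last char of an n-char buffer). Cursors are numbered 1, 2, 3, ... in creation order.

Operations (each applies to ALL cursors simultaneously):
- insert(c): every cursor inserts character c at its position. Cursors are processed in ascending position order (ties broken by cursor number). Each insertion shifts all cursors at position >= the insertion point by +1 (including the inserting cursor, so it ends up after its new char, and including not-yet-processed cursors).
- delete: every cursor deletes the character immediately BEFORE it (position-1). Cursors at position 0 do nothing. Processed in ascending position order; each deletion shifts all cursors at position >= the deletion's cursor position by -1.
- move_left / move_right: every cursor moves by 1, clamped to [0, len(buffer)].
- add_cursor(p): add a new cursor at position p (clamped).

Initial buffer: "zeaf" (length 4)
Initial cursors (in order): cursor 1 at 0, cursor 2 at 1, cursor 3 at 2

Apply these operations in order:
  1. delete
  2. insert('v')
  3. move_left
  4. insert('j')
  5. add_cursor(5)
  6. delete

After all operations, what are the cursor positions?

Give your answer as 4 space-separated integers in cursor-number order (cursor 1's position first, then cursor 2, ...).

After op 1 (delete): buffer="af" (len 2), cursors c1@0 c2@0 c3@0, authorship ..
After op 2 (insert('v')): buffer="vvvaf" (len 5), cursors c1@3 c2@3 c3@3, authorship 123..
After op 3 (move_left): buffer="vvvaf" (len 5), cursors c1@2 c2@2 c3@2, authorship 123..
After op 4 (insert('j')): buffer="vvjjjvaf" (len 8), cursors c1@5 c2@5 c3@5, authorship 121233..
After op 5 (add_cursor(5)): buffer="vvjjjvaf" (len 8), cursors c1@5 c2@5 c3@5 c4@5, authorship 121233..
After op 6 (delete): buffer="vvaf" (len 4), cursors c1@1 c2@1 c3@1 c4@1, authorship 13..

Answer: 1 1 1 1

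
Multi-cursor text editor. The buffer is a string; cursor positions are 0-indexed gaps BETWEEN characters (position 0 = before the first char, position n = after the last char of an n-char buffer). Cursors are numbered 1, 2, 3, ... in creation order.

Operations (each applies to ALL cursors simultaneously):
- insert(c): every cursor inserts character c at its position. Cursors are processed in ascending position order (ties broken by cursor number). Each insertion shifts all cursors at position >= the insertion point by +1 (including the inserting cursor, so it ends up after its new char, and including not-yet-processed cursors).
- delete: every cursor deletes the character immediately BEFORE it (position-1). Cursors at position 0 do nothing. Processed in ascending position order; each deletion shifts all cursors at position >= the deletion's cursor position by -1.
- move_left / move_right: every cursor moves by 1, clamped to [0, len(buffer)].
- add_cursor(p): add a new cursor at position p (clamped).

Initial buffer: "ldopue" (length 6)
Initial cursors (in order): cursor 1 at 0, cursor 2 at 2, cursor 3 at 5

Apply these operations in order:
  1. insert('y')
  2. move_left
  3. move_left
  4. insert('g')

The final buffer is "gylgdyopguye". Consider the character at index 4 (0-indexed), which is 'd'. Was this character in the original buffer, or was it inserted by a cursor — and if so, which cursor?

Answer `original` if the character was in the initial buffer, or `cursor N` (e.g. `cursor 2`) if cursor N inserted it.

Answer: original

Derivation:
After op 1 (insert('y')): buffer="yldyopuye" (len 9), cursors c1@1 c2@4 c3@8, authorship 1..2...3.
After op 2 (move_left): buffer="yldyopuye" (len 9), cursors c1@0 c2@3 c3@7, authorship 1..2...3.
After op 3 (move_left): buffer="yldyopuye" (len 9), cursors c1@0 c2@2 c3@6, authorship 1..2...3.
After op 4 (insert('g')): buffer="gylgdyopguye" (len 12), cursors c1@1 c2@4 c3@9, authorship 11.2.2..3.3.
Authorship (.=original, N=cursor N): 1 1 . 2 . 2 . . 3 . 3 .
Index 4: author = original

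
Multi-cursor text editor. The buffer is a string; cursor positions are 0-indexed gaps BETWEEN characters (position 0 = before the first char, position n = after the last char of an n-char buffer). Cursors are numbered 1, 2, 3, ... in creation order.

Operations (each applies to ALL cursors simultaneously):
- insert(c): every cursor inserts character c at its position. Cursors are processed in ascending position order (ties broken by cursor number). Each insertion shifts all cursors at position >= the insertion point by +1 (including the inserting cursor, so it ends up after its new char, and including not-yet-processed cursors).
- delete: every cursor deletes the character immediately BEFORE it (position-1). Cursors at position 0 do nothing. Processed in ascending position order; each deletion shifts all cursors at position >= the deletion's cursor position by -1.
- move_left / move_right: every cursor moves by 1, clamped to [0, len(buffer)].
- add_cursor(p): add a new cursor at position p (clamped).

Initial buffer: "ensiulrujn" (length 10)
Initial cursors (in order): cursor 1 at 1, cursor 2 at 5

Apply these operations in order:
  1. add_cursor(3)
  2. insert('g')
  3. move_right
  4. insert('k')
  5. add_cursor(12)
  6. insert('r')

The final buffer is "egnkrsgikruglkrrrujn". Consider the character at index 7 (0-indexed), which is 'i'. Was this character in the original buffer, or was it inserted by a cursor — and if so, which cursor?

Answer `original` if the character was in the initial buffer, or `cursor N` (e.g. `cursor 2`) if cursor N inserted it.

Answer: original

Derivation:
After op 1 (add_cursor(3)): buffer="ensiulrujn" (len 10), cursors c1@1 c3@3 c2@5, authorship ..........
After op 2 (insert('g')): buffer="egnsgiuglrujn" (len 13), cursors c1@2 c3@5 c2@8, authorship .1..3..2.....
After op 3 (move_right): buffer="egnsgiuglrujn" (len 13), cursors c1@3 c3@6 c2@9, authorship .1..3..2.....
After op 4 (insert('k')): buffer="egnksgikuglkrujn" (len 16), cursors c1@4 c3@8 c2@12, authorship .1.1.3.3.2.2....
After op 5 (add_cursor(12)): buffer="egnksgikuglkrujn" (len 16), cursors c1@4 c3@8 c2@12 c4@12, authorship .1.1.3.3.2.2....
After op 6 (insert('r')): buffer="egnkrsgikruglkrrrujn" (len 20), cursors c1@5 c3@10 c2@16 c4@16, authorship .1.11.3.33.2.224....
Authorship (.=original, N=cursor N): . 1 . 1 1 . 3 . 3 3 . 2 . 2 2 4 . . . .
Index 7: author = original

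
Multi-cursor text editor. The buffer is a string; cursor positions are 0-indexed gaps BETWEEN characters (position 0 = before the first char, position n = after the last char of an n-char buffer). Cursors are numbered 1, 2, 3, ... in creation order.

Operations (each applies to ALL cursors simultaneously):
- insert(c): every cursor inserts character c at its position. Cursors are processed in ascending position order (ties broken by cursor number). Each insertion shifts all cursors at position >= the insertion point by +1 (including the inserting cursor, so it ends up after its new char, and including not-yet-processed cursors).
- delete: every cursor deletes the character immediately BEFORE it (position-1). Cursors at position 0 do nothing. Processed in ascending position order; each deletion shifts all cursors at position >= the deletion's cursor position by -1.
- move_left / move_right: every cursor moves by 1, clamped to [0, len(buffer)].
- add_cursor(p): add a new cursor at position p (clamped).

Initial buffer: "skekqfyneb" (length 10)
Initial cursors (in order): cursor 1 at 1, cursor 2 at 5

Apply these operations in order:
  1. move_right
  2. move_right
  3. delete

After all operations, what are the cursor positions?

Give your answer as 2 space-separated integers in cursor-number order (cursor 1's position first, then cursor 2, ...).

After op 1 (move_right): buffer="skekqfyneb" (len 10), cursors c1@2 c2@6, authorship ..........
After op 2 (move_right): buffer="skekqfyneb" (len 10), cursors c1@3 c2@7, authorship ..........
After op 3 (delete): buffer="skkqfneb" (len 8), cursors c1@2 c2@5, authorship ........

Answer: 2 5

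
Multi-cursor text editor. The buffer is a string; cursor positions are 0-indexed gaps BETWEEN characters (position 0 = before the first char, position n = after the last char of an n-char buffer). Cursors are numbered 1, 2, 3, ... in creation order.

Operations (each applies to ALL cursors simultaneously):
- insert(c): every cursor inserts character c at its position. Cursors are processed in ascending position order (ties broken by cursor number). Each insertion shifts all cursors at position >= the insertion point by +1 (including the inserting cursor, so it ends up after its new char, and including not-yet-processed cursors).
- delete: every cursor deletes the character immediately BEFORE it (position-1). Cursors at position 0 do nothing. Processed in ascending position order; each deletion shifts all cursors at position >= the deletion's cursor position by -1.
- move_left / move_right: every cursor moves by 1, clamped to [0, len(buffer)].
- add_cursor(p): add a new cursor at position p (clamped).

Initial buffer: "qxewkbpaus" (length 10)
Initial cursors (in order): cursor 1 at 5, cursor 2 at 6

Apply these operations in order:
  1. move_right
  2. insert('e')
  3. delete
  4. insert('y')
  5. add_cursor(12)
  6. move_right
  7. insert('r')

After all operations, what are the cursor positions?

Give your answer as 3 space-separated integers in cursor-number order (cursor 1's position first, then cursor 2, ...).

After op 1 (move_right): buffer="qxewkbpaus" (len 10), cursors c1@6 c2@7, authorship ..........
After op 2 (insert('e')): buffer="qxewkbepeaus" (len 12), cursors c1@7 c2@9, authorship ......1.2...
After op 3 (delete): buffer="qxewkbpaus" (len 10), cursors c1@6 c2@7, authorship ..........
After op 4 (insert('y')): buffer="qxewkbypyaus" (len 12), cursors c1@7 c2@9, authorship ......1.2...
After op 5 (add_cursor(12)): buffer="qxewkbypyaus" (len 12), cursors c1@7 c2@9 c3@12, authorship ......1.2...
After op 6 (move_right): buffer="qxewkbypyaus" (len 12), cursors c1@8 c2@10 c3@12, authorship ......1.2...
After op 7 (insert('r')): buffer="qxewkbypryarusr" (len 15), cursors c1@9 c2@12 c3@15, authorship ......1.12.2..3

Answer: 9 12 15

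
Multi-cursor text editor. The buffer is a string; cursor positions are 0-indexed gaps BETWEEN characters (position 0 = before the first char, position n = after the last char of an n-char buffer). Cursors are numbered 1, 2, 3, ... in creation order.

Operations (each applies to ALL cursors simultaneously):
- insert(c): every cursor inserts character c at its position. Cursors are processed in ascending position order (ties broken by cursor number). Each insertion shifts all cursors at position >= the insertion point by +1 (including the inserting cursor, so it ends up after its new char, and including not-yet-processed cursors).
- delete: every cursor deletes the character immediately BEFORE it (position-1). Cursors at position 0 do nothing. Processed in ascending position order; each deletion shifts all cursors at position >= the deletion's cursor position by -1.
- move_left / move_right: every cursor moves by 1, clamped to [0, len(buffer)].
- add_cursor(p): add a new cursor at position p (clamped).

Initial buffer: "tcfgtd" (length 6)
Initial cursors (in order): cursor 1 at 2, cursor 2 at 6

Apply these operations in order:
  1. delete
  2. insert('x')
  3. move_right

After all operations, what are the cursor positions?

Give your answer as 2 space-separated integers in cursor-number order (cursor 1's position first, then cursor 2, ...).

After op 1 (delete): buffer="tfgt" (len 4), cursors c1@1 c2@4, authorship ....
After op 2 (insert('x')): buffer="txfgtx" (len 6), cursors c1@2 c2@6, authorship .1...2
After op 3 (move_right): buffer="txfgtx" (len 6), cursors c1@3 c2@6, authorship .1...2

Answer: 3 6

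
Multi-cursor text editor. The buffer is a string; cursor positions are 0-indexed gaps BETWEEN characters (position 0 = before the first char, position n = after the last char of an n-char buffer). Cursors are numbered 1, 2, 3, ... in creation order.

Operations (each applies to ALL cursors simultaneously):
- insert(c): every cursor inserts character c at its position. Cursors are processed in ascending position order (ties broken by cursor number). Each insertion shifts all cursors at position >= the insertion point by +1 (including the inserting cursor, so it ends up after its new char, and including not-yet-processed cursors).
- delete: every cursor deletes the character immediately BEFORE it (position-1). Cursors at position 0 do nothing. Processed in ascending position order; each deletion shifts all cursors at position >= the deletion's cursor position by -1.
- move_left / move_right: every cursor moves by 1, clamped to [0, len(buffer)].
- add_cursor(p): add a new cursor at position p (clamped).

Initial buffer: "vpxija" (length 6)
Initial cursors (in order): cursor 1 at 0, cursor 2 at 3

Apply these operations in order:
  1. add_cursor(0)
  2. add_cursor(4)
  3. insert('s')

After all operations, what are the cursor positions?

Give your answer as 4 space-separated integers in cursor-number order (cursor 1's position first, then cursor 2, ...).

After op 1 (add_cursor(0)): buffer="vpxija" (len 6), cursors c1@0 c3@0 c2@3, authorship ......
After op 2 (add_cursor(4)): buffer="vpxija" (len 6), cursors c1@0 c3@0 c2@3 c4@4, authorship ......
After op 3 (insert('s')): buffer="ssvpxsisja" (len 10), cursors c1@2 c3@2 c2@6 c4@8, authorship 13...2.4..

Answer: 2 6 2 8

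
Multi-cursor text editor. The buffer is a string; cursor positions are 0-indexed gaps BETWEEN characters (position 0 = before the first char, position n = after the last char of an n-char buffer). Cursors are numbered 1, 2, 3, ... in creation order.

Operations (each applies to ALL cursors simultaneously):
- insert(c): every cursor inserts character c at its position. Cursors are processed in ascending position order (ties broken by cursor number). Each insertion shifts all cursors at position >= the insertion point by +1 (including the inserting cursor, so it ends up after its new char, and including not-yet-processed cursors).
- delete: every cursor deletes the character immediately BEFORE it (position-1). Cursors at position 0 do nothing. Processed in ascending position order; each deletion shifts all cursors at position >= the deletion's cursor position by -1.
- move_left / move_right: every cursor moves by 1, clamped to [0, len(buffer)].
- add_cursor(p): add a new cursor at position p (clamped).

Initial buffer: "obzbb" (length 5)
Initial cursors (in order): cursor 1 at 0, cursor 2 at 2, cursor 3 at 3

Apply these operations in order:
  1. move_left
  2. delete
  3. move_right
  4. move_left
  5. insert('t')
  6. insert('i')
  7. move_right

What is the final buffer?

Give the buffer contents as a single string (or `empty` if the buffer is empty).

Answer: tttiiizbb

Derivation:
After op 1 (move_left): buffer="obzbb" (len 5), cursors c1@0 c2@1 c3@2, authorship .....
After op 2 (delete): buffer="zbb" (len 3), cursors c1@0 c2@0 c3@0, authorship ...
After op 3 (move_right): buffer="zbb" (len 3), cursors c1@1 c2@1 c3@1, authorship ...
After op 4 (move_left): buffer="zbb" (len 3), cursors c1@0 c2@0 c3@0, authorship ...
After op 5 (insert('t')): buffer="tttzbb" (len 6), cursors c1@3 c2@3 c3@3, authorship 123...
After op 6 (insert('i')): buffer="tttiiizbb" (len 9), cursors c1@6 c2@6 c3@6, authorship 123123...
After op 7 (move_right): buffer="tttiiizbb" (len 9), cursors c1@7 c2@7 c3@7, authorship 123123...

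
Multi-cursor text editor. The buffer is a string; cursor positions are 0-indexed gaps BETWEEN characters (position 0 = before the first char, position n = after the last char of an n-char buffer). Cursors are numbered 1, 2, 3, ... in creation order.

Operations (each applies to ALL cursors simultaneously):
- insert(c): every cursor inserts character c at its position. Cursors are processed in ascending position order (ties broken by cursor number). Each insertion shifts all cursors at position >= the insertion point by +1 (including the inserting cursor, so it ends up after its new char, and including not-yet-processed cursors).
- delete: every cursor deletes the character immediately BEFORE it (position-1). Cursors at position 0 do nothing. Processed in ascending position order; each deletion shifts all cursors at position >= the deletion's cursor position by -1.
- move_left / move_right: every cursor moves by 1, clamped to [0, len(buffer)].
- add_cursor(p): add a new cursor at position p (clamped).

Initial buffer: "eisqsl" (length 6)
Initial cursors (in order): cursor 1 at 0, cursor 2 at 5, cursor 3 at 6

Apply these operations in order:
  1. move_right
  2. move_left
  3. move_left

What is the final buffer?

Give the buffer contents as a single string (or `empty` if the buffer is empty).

Answer: eisqsl

Derivation:
After op 1 (move_right): buffer="eisqsl" (len 6), cursors c1@1 c2@6 c3@6, authorship ......
After op 2 (move_left): buffer="eisqsl" (len 6), cursors c1@0 c2@5 c3@5, authorship ......
After op 3 (move_left): buffer="eisqsl" (len 6), cursors c1@0 c2@4 c3@4, authorship ......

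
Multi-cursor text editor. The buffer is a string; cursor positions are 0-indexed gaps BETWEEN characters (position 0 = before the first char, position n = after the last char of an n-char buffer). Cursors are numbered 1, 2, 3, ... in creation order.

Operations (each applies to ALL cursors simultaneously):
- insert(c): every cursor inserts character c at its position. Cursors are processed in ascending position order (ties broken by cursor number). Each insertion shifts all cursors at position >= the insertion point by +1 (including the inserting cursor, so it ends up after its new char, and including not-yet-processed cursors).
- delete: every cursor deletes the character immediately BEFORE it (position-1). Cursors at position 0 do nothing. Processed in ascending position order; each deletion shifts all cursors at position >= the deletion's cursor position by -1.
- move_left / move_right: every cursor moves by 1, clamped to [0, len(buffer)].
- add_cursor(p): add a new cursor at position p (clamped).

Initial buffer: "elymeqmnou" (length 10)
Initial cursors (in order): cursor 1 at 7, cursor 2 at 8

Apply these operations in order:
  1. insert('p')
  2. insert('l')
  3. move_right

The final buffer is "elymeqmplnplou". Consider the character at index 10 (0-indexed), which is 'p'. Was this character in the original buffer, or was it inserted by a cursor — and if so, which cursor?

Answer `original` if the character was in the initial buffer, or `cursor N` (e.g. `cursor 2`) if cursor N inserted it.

After op 1 (insert('p')): buffer="elymeqmpnpou" (len 12), cursors c1@8 c2@10, authorship .......1.2..
After op 2 (insert('l')): buffer="elymeqmplnplou" (len 14), cursors c1@9 c2@12, authorship .......11.22..
After op 3 (move_right): buffer="elymeqmplnplou" (len 14), cursors c1@10 c2@13, authorship .......11.22..
Authorship (.=original, N=cursor N): . . . . . . . 1 1 . 2 2 . .
Index 10: author = 2

Answer: cursor 2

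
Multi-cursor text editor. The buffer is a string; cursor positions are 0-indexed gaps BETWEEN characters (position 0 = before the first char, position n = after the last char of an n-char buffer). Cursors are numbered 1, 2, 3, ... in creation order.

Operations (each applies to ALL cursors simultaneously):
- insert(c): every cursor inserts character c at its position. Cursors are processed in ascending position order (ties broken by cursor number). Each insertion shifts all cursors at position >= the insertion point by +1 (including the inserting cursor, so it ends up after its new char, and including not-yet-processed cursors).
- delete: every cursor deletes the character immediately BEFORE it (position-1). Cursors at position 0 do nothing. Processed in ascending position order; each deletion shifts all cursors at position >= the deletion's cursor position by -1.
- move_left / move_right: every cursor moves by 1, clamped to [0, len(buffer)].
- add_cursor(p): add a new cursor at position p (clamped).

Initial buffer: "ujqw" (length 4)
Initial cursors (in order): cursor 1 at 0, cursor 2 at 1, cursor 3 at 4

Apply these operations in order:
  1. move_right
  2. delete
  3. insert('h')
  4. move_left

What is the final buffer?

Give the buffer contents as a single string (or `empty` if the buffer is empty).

After op 1 (move_right): buffer="ujqw" (len 4), cursors c1@1 c2@2 c3@4, authorship ....
After op 2 (delete): buffer="q" (len 1), cursors c1@0 c2@0 c3@1, authorship .
After op 3 (insert('h')): buffer="hhqh" (len 4), cursors c1@2 c2@2 c3@4, authorship 12.3
After op 4 (move_left): buffer="hhqh" (len 4), cursors c1@1 c2@1 c3@3, authorship 12.3

Answer: hhqh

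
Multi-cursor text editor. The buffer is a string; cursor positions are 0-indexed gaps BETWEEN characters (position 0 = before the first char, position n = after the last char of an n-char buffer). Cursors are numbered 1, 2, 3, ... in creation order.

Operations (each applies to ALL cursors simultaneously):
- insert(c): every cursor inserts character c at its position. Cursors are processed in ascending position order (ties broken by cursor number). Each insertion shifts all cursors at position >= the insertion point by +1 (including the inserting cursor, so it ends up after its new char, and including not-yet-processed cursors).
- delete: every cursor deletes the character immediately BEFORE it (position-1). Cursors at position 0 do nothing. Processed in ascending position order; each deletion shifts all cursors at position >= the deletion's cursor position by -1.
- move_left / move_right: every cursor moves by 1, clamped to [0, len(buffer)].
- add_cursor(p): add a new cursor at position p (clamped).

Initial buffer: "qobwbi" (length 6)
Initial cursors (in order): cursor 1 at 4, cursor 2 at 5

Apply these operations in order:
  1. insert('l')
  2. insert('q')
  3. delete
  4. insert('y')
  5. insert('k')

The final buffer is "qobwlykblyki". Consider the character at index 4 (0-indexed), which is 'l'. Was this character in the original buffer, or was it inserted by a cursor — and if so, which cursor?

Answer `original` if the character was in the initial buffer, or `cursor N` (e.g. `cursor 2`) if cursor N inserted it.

After op 1 (insert('l')): buffer="qobwlbli" (len 8), cursors c1@5 c2@7, authorship ....1.2.
After op 2 (insert('q')): buffer="qobwlqblqi" (len 10), cursors c1@6 c2@9, authorship ....11.22.
After op 3 (delete): buffer="qobwlbli" (len 8), cursors c1@5 c2@7, authorship ....1.2.
After op 4 (insert('y')): buffer="qobwlyblyi" (len 10), cursors c1@6 c2@9, authorship ....11.22.
After op 5 (insert('k')): buffer="qobwlykblyki" (len 12), cursors c1@7 c2@11, authorship ....111.222.
Authorship (.=original, N=cursor N): . . . . 1 1 1 . 2 2 2 .
Index 4: author = 1

Answer: cursor 1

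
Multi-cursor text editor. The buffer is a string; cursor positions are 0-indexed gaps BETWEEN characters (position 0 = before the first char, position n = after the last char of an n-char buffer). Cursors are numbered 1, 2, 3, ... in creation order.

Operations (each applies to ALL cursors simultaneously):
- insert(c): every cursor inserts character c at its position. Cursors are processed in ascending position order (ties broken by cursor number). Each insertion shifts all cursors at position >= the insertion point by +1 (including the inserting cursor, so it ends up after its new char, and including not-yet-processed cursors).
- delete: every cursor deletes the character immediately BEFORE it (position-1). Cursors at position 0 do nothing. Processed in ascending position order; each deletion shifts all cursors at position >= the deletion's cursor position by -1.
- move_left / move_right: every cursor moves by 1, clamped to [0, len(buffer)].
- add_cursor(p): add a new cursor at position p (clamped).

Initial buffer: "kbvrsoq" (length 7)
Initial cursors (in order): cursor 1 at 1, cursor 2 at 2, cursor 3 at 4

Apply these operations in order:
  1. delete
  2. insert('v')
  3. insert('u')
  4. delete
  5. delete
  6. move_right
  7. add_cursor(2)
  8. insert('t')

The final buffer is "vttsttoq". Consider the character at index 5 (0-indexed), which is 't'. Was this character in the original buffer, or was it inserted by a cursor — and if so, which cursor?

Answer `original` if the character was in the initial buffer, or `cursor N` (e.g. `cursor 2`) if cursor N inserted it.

Answer: cursor 4

Derivation:
After op 1 (delete): buffer="vsoq" (len 4), cursors c1@0 c2@0 c3@1, authorship ....
After op 2 (insert('v')): buffer="vvvvsoq" (len 7), cursors c1@2 c2@2 c3@4, authorship 12.3...
After op 3 (insert('u')): buffer="vvuuvvusoq" (len 10), cursors c1@4 c2@4 c3@7, authorship 1212.33...
After op 4 (delete): buffer="vvvvsoq" (len 7), cursors c1@2 c2@2 c3@4, authorship 12.3...
After op 5 (delete): buffer="vsoq" (len 4), cursors c1@0 c2@0 c3@1, authorship ....
After op 6 (move_right): buffer="vsoq" (len 4), cursors c1@1 c2@1 c3@2, authorship ....
After op 7 (add_cursor(2)): buffer="vsoq" (len 4), cursors c1@1 c2@1 c3@2 c4@2, authorship ....
After op 8 (insert('t')): buffer="vttsttoq" (len 8), cursors c1@3 c2@3 c3@6 c4@6, authorship .12.34..
Authorship (.=original, N=cursor N): . 1 2 . 3 4 . .
Index 5: author = 4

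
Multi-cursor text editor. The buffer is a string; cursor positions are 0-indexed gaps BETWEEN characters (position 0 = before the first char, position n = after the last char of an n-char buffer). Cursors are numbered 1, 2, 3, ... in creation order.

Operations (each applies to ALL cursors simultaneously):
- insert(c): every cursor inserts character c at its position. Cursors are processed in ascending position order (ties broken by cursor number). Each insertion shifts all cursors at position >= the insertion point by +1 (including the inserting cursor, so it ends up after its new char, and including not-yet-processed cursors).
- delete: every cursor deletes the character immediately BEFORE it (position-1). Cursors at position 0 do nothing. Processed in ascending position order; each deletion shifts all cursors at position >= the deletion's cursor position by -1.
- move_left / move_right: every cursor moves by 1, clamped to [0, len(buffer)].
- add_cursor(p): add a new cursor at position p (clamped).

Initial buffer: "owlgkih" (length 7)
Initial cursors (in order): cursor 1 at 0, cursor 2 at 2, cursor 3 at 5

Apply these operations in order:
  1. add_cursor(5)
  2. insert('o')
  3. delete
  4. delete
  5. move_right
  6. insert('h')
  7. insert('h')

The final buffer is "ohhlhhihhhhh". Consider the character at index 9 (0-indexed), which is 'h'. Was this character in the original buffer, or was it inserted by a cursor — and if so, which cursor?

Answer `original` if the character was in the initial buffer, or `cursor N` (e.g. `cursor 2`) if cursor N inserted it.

Answer: cursor 3

Derivation:
After op 1 (add_cursor(5)): buffer="owlgkih" (len 7), cursors c1@0 c2@2 c3@5 c4@5, authorship .......
After op 2 (insert('o')): buffer="oowolgkooih" (len 11), cursors c1@1 c2@4 c3@9 c4@9, authorship 1..2...34..
After op 3 (delete): buffer="owlgkih" (len 7), cursors c1@0 c2@2 c3@5 c4@5, authorship .......
After op 4 (delete): buffer="olih" (len 4), cursors c1@0 c2@1 c3@2 c4@2, authorship ....
After op 5 (move_right): buffer="olih" (len 4), cursors c1@1 c2@2 c3@3 c4@3, authorship ....
After op 6 (insert('h')): buffer="ohlhihhh" (len 8), cursors c1@2 c2@4 c3@7 c4@7, authorship .1.2.34.
After op 7 (insert('h')): buffer="ohhlhhihhhhh" (len 12), cursors c1@3 c2@6 c3@11 c4@11, authorship .11.22.3434.
Authorship (.=original, N=cursor N): . 1 1 . 2 2 . 3 4 3 4 .
Index 9: author = 3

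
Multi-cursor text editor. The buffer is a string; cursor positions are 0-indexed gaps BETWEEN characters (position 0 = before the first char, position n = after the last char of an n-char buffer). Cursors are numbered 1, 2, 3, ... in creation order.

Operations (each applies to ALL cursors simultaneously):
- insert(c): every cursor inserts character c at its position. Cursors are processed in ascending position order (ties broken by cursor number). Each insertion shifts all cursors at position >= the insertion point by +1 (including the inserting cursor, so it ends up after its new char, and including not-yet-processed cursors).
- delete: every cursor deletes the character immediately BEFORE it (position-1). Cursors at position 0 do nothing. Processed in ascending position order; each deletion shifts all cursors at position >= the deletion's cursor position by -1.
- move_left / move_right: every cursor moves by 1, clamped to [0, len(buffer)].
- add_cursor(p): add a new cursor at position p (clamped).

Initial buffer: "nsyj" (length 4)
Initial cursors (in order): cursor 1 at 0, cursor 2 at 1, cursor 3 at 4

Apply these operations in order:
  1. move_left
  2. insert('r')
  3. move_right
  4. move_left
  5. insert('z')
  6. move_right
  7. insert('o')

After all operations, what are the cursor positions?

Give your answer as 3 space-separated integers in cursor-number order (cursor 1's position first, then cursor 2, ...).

Answer: 7 7 13

Derivation:
After op 1 (move_left): buffer="nsyj" (len 4), cursors c1@0 c2@0 c3@3, authorship ....
After op 2 (insert('r')): buffer="rrnsyrj" (len 7), cursors c1@2 c2@2 c3@6, authorship 12...3.
After op 3 (move_right): buffer="rrnsyrj" (len 7), cursors c1@3 c2@3 c3@7, authorship 12...3.
After op 4 (move_left): buffer="rrnsyrj" (len 7), cursors c1@2 c2@2 c3@6, authorship 12...3.
After op 5 (insert('z')): buffer="rrzznsyrzj" (len 10), cursors c1@4 c2@4 c3@9, authorship 1212...33.
After op 6 (move_right): buffer="rrzznsyrzj" (len 10), cursors c1@5 c2@5 c3@10, authorship 1212...33.
After op 7 (insert('o')): buffer="rrzznoosyrzjo" (len 13), cursors c1@7 c2@7 c3@13, authorship 1212.12..33.3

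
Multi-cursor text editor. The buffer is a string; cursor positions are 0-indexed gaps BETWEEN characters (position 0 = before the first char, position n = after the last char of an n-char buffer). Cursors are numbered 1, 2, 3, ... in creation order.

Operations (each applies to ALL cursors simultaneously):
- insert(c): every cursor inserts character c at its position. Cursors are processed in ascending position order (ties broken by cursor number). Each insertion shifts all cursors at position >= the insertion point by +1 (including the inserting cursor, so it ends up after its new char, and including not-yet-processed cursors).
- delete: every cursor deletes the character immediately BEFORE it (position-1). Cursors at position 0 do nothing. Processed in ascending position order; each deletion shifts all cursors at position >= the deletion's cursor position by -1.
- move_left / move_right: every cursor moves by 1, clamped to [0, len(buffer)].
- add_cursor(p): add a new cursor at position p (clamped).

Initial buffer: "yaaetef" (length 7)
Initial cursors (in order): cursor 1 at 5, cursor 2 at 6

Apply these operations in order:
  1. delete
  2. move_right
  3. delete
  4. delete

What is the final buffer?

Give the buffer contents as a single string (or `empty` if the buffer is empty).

After op 1 (delete): buffer="yaaef" (len 5), cursors c1@4 c2@4, authorship .....
After op 2 (move_right): buffer="yaaef" (len 5), cursors c1@5 c2@5, authorship .....
After op 3 (delete): buffer="yaa" (len 3), cursors c1@3 c2@3, authorship ...
After op 4 (delete): buffer="y" (len 1), cursors c1@1 c2@1, authorship .

Answer: y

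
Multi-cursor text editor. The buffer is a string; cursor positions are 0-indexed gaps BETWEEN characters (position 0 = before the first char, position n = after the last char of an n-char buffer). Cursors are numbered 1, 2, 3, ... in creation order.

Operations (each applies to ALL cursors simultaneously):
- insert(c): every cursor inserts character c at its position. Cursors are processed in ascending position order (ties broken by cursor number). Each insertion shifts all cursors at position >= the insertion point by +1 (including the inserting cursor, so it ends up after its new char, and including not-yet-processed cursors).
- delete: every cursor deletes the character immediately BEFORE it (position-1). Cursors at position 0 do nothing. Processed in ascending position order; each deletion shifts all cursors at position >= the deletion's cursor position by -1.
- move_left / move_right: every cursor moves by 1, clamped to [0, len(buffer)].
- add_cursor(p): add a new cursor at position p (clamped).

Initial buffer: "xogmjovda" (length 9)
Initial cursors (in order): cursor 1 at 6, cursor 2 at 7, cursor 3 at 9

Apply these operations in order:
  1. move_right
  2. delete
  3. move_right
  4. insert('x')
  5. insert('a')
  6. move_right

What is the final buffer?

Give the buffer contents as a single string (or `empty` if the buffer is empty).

After op 1 (move_right): buffer="xogmjovda" (len 9), cursors c1@7 c2@8 c3@9, authorship .........
After op 2 (delete): buffer="xogmjo" (len 6), cursors c1@6 c2@6 c3@6, authorship ......
After op 3 (move_right): buffer="xogmjo" (len 6), cursors c1@6 c2@6 c3@6, authorship ......
After op 4 (insert('x')): buffer="xogmjoxxx" (len 9), cursors c1@9 c2@9 c3@9, authorship ......123
After op 5 (insert('a')): buffer="xogmjoxxxaaa" (len 12), cursors c1@12 c2@12 c3@12, authorship ......123123
After op 6 (move_right): buffer="xogmjoxxxaaa" (len 12), cursors c1@12 c2@12 c3@12, authorship ......123123

Answer: xogmjoxxxaaa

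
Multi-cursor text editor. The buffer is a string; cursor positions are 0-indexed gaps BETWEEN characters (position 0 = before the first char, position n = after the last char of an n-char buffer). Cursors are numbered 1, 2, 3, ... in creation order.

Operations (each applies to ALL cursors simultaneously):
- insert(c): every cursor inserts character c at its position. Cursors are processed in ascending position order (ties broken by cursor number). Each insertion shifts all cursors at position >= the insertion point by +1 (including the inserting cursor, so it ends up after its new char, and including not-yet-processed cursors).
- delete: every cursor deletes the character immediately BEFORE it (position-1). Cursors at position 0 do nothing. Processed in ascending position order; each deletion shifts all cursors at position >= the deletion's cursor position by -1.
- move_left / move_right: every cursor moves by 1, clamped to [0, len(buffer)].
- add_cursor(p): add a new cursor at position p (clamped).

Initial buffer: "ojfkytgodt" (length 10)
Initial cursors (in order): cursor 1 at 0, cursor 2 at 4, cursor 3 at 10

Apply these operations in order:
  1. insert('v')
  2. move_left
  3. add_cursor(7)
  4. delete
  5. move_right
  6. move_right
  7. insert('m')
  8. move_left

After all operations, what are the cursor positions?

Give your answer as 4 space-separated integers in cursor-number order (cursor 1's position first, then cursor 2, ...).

Answer: 2 7 13 9

Derivation:
After op 1 (insert('v')): buffer="vojfkvytgodtv" (len 13), cursors c1@1 c2@6 c3@13, authorship 1....2......3
After op 2 (move_left): buffer="vojfkvytgodtv" (len 13), cursors c1@0 c2@5 c3@12, authorship 1....2......3
After op 3 (add_cursor(7)): buffer="vojfkvytgodtv" (len 13), cursors c1@0 c2@5 c4@7 c3@12, authorship 1....2......3
After op 4 (delete): buffer="vojfvtgodv" (len 10), cursors c1@0 c2@4 c4@5 c3@9, authorship 1...2....3
After op 5 (move_right): buffer="vojfvtgodv" (len 10), cursors c1@1 c2@5 c4@6 c3@10, authorship 1...2....3
After op 6 (move_right): buffer="vojfvtgodv" (len 10), cursors c1@2 c2@6 c4@7 c3@10, authorship 1...2....3
After op 7 (insert('m')): buffer="vomjfvtmgmodvm" (len 14), cursors c1@3 c2@8 c4@10 c3@14, authorship 1.1..2.2.4..33
After op 8 (move_left): buffer="vomjfvtmgmodvm" (len 14), cursors c1@2 c2@7 c4@9 c3@13, authorship 1.1..2.2.4..33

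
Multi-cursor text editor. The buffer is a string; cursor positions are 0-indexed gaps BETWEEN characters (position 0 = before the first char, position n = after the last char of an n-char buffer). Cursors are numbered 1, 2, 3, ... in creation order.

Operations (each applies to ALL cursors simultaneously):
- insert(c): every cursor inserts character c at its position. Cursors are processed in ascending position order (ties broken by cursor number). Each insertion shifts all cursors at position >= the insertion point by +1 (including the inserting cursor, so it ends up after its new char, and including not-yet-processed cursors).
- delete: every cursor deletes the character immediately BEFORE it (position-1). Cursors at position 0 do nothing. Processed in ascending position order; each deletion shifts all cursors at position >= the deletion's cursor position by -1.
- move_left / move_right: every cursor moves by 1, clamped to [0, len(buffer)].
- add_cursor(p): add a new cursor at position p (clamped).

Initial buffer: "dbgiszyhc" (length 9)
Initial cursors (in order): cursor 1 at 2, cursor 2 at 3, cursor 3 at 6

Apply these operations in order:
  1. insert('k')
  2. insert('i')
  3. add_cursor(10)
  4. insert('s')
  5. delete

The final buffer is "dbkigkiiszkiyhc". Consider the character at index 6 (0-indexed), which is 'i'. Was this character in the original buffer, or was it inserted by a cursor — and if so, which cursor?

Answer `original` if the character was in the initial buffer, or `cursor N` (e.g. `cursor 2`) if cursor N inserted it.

After op 1 (insert('k')): buffer="dbkgkiszkyhc" (len 12), cursors c1@3 c2@5 c3@9, authorship ..1.2...3...
After op 2 (insert('i')): buffer="dbkigkiiszkiyhc" (len 15), cursors c1@4 c2@7 c3@12, authorship ..11.22...33...
After op 3 (add_cursor(10)): buffer="dbkigkiiszkiyhc" (len 15), cursors c1@4 c2@7 c4@10 c3@12, authorship ..11.22...33...
After op 4 (insert('s')): buffer="dbkisgkisiszskisyhc" (len 19), cursors c1@5 c2@9 c4@13 c3@16, authorship ..111.222...4333...
After op 5 (delete): buffer="dbkigkiiszkiyhc" (len 15), cursors c1@4 c2@7 c4@10 c3@12, authorship ..11.22...33...
Authorship (.=original, N=cursor N): . . 1 1 . 2 2 . . . 3 3 . . .
Index 6: author = 2

Answer: cursor 2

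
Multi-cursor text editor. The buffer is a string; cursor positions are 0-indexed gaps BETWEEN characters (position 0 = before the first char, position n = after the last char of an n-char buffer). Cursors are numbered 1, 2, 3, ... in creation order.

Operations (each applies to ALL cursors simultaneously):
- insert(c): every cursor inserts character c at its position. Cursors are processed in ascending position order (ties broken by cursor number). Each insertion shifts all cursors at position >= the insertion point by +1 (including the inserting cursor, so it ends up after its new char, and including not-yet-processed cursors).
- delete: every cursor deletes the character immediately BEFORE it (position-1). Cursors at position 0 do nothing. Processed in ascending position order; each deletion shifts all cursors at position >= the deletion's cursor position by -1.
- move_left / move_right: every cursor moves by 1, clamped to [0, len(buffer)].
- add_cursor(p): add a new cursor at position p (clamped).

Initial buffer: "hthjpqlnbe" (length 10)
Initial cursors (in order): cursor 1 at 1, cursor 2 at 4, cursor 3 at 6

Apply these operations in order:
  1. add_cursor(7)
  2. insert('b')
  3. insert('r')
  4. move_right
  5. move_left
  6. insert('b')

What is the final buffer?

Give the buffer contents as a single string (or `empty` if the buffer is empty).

After op 1 (add_cursor(7)): buffer="hthjpqlnbe" (len 10), cursors c1@1 c2@4 c3@6 c4@7, authorship ..........
After op 2 (insert('b')): buffer="hbthjbpqblbnbe" (len 14), cursors c1@2 c2@6 c3@9 c4@11, authorship .1...2..3.4...
After op 3 (insert('r')): buffer="hbrthjbrpqbrlbrnbe" (len 18), cursors c1@3 c2@8 c3@12 c4@15, authorship .11...22..33.44...
After op 4 (move_right): buffer="hbrthjbrpqbrlbrnbe" (len 18), cursors c1@4 c2@9 c3@13 c4@16, authorship .11...22..33.44...
After op 5 (move_left): buffer="hbrthjbrpqbrlbrnbe" (len 18), cursors c1@3 c2@8 c3@12 c4@15, authorship .11...22..33.44...
After op 6 (insert('b')): buffer="hbrbthjbrbpqbrblbrbnbe" (len 22), cursors c1@4 c2@10 c3@15 c4@19, authorship .111...222..333.444...

Answer: hbrbthjbrbpqbrblbrbnbe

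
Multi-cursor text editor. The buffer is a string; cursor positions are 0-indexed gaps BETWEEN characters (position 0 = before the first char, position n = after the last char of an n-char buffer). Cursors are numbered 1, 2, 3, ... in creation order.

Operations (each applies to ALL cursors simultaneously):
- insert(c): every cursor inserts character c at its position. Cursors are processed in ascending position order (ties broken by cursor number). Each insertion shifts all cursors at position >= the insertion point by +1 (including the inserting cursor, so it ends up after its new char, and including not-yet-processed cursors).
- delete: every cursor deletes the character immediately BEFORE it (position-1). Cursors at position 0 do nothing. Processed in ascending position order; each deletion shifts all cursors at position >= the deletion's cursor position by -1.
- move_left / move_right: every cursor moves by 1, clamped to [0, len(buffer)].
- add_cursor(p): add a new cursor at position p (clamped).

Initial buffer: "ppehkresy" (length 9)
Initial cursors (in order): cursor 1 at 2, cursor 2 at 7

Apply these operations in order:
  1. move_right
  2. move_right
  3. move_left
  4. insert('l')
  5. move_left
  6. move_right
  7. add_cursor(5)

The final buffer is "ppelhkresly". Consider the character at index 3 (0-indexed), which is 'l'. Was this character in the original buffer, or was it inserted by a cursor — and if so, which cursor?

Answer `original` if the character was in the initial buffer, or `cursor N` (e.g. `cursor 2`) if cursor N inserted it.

After op 1 (move_right): buffer="ppehkresy" (len 9), cursors c1@3 c2@8, authorship .........
After op 2 (move_right): buffer="ppehkresy" (len 9), cursors c1@4 c2@9, authorship .........
After op 3 (move_left): buffer="ppehkresy" (len 9), cursors c1@3 c2@8, authorship .........
After op 4 (insert('l')): buffer="ppelhkresly" (len 11), cursors c1@4 c2@10, authorship ...1.....2.
After op 5 (move_left): buffer="ppelhkresly" (len 11), cursors c1@3 c2@9, authorship ...1.....2.
After op 6 (move_right): buffer="ppelhkresly" (len 11), cursors c1@4 c2@10, authorship ...1.....2.
After op 7 (add_cursor(5)): buffer="ppelhkresly" (len 11), cursors c1@4 c3@5 c2@10, authorship ...1.....2.
Authorship (.=original, N=cursor N): . . . 1 . . . . . 2 .
Index 3: author = 1

Answer: cursor 1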